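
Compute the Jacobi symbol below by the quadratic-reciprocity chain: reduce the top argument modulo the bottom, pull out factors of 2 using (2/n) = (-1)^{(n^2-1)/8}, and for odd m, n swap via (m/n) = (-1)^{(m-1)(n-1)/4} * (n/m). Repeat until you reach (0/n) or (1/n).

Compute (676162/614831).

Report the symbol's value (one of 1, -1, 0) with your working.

-1

(676162/614831): 676162 mod 614831 = 61331, so (676162/614831) = (61331/614831)
flip (61331/614831) -> (614831/61331): both odd, 61331 mod 4 = 3, 614831 mod 4 = 3, so the flip contributes -1; sign now -1
(614831/61331): 614831 mod 61331 = 1521, so (614831/61331) = (1521/61331)
flip (1521/61331) -> (61331/1521): both odd, 1521 mod 4 = 1, 61331 mod 4 = 3, so the flip contributes +1; sign now -1
(61331/1521): 61331 mod 1521 = 491, so (61331/1521) = (491/1521)
flip (491/1521) -> (1521/491): both odd, 491 mod 4 = 3, 1521 mod 4 = 1, so the flip contributes +1; sign now -1
(1521/491): 1521 mod 491 = 48, so (1521/491) = (48/491)
factor out 2^4: 48 = 2^4·3; with 491 mod 8 = 3, (2/491) = -1; sign now -1; continue with (3/491)
flip (3/491) -> (491/3): both odd, 3 mod 4 = 3, 491 mod 4 = 3, so the flip contributes -1; sign now +1
(491/3): 491 mod 3 = 2, so (491/3) = (2/3)
factor out 2^1: 2 = 2^1·1; with 3 mod 8 = 3, (2/3) = -1; sign now -1; continue with (1/3)
reached (1/3) = 1, so the symbol is -1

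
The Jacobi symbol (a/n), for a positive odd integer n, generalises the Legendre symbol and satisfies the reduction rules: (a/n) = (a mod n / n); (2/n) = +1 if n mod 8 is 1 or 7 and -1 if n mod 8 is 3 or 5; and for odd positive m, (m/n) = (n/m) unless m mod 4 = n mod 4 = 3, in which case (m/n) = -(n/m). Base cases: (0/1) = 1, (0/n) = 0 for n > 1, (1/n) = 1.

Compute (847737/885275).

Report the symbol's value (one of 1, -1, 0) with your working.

reciprocity: (847737/885275) = +1·(885275/847737) since 847737 mod 4 = 1, 885275 mod 4 = 3; sign now +1
(885275/847737) = (37538/847737)   [reduce mod 847737]
37538 = 2^1·18769; (2/847737) = +1 since 847737 mod 8 = 1, so (37538/847737) = (+1)^1·(18769/847737); sign now +1
reciprocity: (18769/847737) = +1·(847737/18769) since 18769 mod 4 = 1, 847737 mod 4 = 1; sign now +1
(847737/18769) = (3132/18769)   [reduce mod 18769]
3132 = 2^2·783; (2/18769) = +1 since 18769 mod 8 = 1, so (3132/18769) = (+1)^2·(783/18769); sign now +1
reciprocity: (783/18769) = +1·(18769/783) since 783 mod 4 = 3, 18769 mod 4 = 1; sign now +1
(18769/783) = (760/783)   [reduce mod 783]
760 = 2^3·95; (2/783) = +1 since 783 mod 8 = 7, so (760/783) = (+1)^3·(95/783); sign now +1
reciprocity: (95/783) = -1·(783/95) since 95 mod 4 = 3, 783 mod 4 = 3; sign now -1
(783/95) = (23/95)   [reduce mod 95]
reciprocity: (23/95) = -1·(95/23) since 23 mod 4 = 3, 95 mod 4 = 3; sign now +1
(95/23) = (3/23)   [reduce mod 23]
reciprocity: (3/23) = -1·(23/3) since 3 mod 4 = 3, 23 mod 4 = 3; sign now -1
(23/3) = (2/3)   [reduce mod 3]
2 = 2^1·1; (2/3) = -1 since 3 mod 8 = 3, so (2/3) = (-1)^1·(1/3); sign now +1
(1/3) = 1; final value = sign = +1

1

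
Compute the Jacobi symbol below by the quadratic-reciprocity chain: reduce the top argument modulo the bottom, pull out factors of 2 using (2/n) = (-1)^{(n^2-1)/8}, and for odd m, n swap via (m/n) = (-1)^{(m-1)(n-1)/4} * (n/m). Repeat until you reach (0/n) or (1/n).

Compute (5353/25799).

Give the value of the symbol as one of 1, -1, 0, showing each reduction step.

flip (5353/25799) -> (25799/5353): both odd, 5353 mod 4 = 1, 25799 mod 4 = 3, so the flip contributes +1; sign now +1
(25799/5353): 25799 mod 5353 = 4387, so (25799/5353) = (4387/5353)
flip (4387/5353) -> (5353/4387): both odd, 4387 mod 4 = 3, 5353 mod 4 = 1, so the flip contributes +1; sign now +1
(5353/4387): 5353 mod 4387 = 966, so (5353/4387) = (966/4387)
factor out 2^1: 966 = 2^1·483; with 4387 mod 8 = 3, (2/4387) = -1; sign now -1; continue with (483/4387)
flip (483/4387) -> (4387/483): both odd, 483 mod 4 = 3, 4387 mod 4 = 3, so the flip contributes -1; sign now +1
(4387/483): 4387 mod 483 = 40, so (4387/483) = (40/483)
factor out 2^3: 40 = 2^3·5; with 483 mod 8 = 3, (2/483) = -1; sign now -1; continue with (5/483)
flip (5/483) -> (483/5): both odd, 5 mod 4 = 1, 483 mod 4 = 3, so the flip contributes +1; sign now -1
(483/5): 483 mod 5 = 3, so (483/5) = (3/5)
flip (3/5) -> (5/3): both odd, 3 mod 4 = 3, 5 mod 4 = 1, so the flip contributes +1; sign now -1
(5/3): 5 mod 3 = 2, so (5/3) = (2/3)
factor out 2^1: 2 = 2^1·1; with 3 mod 8 = 3, (2/3) = -1; sign now +1; continue with (1/3)
reached (1/3) = 1, so the symbol is +1

1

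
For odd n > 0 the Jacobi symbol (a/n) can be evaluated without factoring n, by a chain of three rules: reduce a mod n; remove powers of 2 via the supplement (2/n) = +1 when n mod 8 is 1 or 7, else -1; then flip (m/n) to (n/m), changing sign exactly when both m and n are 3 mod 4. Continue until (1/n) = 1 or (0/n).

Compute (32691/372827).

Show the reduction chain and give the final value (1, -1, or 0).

reciprocity: (32691/372827) = -1·(372827/32691) since 32691 mod 4 = 3, 372827 mod 4 = 3; sign now -1
(372827/32691) = (13226/32691)   [reduce mod 32691]
13226 = 2^1·6613; (2/32691) = -1 since 32691 mod 8 = 3, so (13226/32691) = (-1)^1·(6613/32691); sign now +1
reciprocity: (6613/32691) = +1·(32691/6613) since 6613 mod 4 = 1, 32691 mod 4 = 3; sign now +1
(32691/6613) = (6239/6613)   [reduce mod 6613]
reciprocity: (6239/6613) = +1·(6613/6239) since 6239 mod 4 = 3, 6613 mod 4 = 1; sign now +1
(6613/6239) = (374/6239)   [reduce mod 6239]
374 = 2^1·187; (2/6239) = +1 since 6239 mod 8 = 7, so (374/6239) = (+1)^1·(187/6239); sign now +1
reciprocity: (187/6239) = -1·(6239/187) since 187 mod 4 = 3, 6239 mod 4 = 3; sign now -1
(6239/187) = (68/187)   [reduce mod 187]
68 = 2^2·17; (2/187) = -1 since 187 mod 8 = 3, so (68/187) = (-1)^2·(17/187); sign now -1
reciprocity: (17/187) = +1·(187/17) since 17 mod 4 = 1, 187 mod 4 = 3; sign now -1
(187/17) = (0/17)   [reduce mod 17]
(0/17) = 0   [gcd(a, n) > 1]; final value = 0

0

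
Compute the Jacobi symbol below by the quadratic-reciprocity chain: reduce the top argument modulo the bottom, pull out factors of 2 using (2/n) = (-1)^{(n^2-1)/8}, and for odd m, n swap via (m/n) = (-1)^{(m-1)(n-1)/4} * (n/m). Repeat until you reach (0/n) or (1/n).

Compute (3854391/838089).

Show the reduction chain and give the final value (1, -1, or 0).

(3854391/838089): 3854391 mod 838089 = 502035, so (3854391/838089) = (502035/838089)
flip (502035/838089) -> (838089/502035): both odd, 502035 mod 4 = 3, 838089 mod 4 = 1, so the flip contributes +1; sign now +1
(838089/502035): 838089 mod 502035 = 336054, so (838089/502035) = (336054/502035)
factor out 2^1: 336054 = 2^1·168027; with 502035 mod 8 = 3, (2/502035) = -1; sign now -1; continue with (168027/502035)
flip (168027/502035) -> (502035/168027): both odd, 168027 mod 4 = 3, 502035 mod 4 = 3, so the flip contributes -1; sign now +1
(502035/168027): 502035 mod 168027 = 165981, so (502035/168027) = (165981/168027)
flip (165981/168027) -> (168027/165981): both odd, 165981 mod 4 = 1, 168027 mod 4 = 3, so the flip contributes +1; sign now +1
(168027/165981): 168027 mod 165981 = 2046, so (168027/165981) = (2046/165981)
factor out 2^1: 2046 = 2^1·1023; with 165981 mod 8 = 5, (2/165981) = -1; sign now -1; continue with (1023/165981)
flip (1023/165981) -> (165981/1023): both odd, 1023 mod 4 = 3, 165981 mod 4 = 1, so the flip contributes +1; sign now -1
(165981/1023): 165981 mod 1023 = 255, so (165981/1023) = (255/1023)
flip (255/1023) -> (1023/255): both odd, 255 mod 4 = 3, 1023 mod 4 = 3, so the flip contributes -1; sign now +1
(1023/255): 1023 mod 255 = 3, so (1023/255) = (3/255)
flip (3/255) -> (255/3): both odd, 3 mod 4 = 3, 255 mod 4 = 3, so the flip contributes -1; sign now -1
(255/3): 255 mod 3 = 0, so (255/3) = (0/3)
reached (0/3); gcd(a, n) > 1, so (0/3) = 0 and the symbol is 0

0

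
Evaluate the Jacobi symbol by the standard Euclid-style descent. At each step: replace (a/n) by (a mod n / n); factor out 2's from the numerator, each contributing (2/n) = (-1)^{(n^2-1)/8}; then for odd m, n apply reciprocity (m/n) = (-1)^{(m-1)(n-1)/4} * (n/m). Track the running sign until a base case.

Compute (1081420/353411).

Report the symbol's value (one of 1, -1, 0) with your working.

(1081420/353411) = (21187/353411)   [reduce mod 353411]
reciprocity: (21187/353411) = -1·(353411/21187) since 21187 mod 4 = 3, 353411 mod 4 = 3; sign now -1
(353411/21187) = (14419/21187)   [reduce mod 21187]
reciprocity: (14419/21187) = -1·(21187/14419) since 14419 mod 4 = 3, 21187 mod 4 = 3; sign now +1
(21187/14419) = (6768/14419)   [reduce mod 14419]
6768 = 2^4·423; (2/14419) = -1 since 14419 mod 8 = 3, so (6768/14419) = (-1)^4·(423/14419); sign now +1
reciprocity: (423/14419) = -1·(14419/423) since 423 mod 4 = 3, 14419 mod 4 = 3; sign now -1
(14419/423) = (37/423)   [reduce mod 423]
reciprocity: (37/423) = +1·(423/37) since 37 mod 4 = 1, 423 mod 4 = 3; sign now -1
(423/37) = (16/37)   [reduce mod 37]
16 = 2^4·1; (2/37) = -1 since 37 mod 8 = 5, so (16/37) = (-1)^4·(1/37); sign now -1
(1/37) = 1; final value = sign = -1

-1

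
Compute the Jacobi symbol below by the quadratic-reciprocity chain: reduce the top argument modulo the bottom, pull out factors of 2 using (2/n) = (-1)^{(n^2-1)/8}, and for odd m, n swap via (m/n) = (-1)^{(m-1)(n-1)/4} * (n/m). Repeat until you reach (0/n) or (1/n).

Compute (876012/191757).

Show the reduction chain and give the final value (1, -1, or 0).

0

(876012/191757): 876012 mod 191757 = 108984, so (876012/191757) = (108984/191757)
factor out 2^3: 108984 = 2^3·13623; with 191757 mod 8 = 5, (2/191757) = -1; sign now -1; continue with (13623/191757)
flip (13623/191757) -> (191757/13623): both odd, 13623 mod 4 = 3, 191757 mod 4 = 1, so the flip contributes +1; sign now -1
(191757/13623): 191757 mod 13623 = 1035, so (191757/13623) = (1035/13623)
flip (1035/13623) -> (13623/1035): both odd, 1035 mod 4 = 3, 13623 mod 4 = 3, so the flip contributes -1; sign now +1
(13623/1035): 13623 mod 1035 = 168, so (13623/1035) = (168/1035)
factor out 2^3: 168 = 2^3·21; with 1035 mod 8 = 3, (2/1035) = -1; sign now -1; continue with (21/1035)
flip (21/1035) -> (1035/21): both odd, 21 mod 4 = 1, 1035 mod 4 = 3, so the flip contributes +1; sign now -1
(1035/21): 1035 mod 21 = 6, so (1035/21) = (6/21)
factor out 2^1: 6 = 2^1·3; with 21 mod 8 = 5, (2/21) = -1; sign now +1; continue with (3/21)
flip (3/21) -> (21/3): both odd, 3 mod 4 = 3, 21 mod 4 = 1, so the flip contributes +1; sign now +1
(21/3): 21 mod 3 = 0, so (21/3) = (0/3)
reached (0/3); gcd(a, n) > 1, so (0/3) = 0 and the symbol is 0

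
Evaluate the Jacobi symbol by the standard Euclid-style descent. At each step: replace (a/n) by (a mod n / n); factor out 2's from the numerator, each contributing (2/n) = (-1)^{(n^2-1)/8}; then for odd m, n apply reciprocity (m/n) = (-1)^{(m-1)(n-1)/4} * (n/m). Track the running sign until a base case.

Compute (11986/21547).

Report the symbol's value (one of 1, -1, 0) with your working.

1

11986 = 2^1·5993; (2/21547) = -1 since 21547 mod 8 = 3, so (11986/21547) = (-1)^1·(5993/21547); sign now -1
reciprocity: (5993/21547) = +1·(21547/5993) since 5993 mod 4 = 1, 21547 mod 4 = 3; sign now -1
(21547/5993) = (3568/5993)   [reduce mod 5993]
3568 = 2^4·223; (2/5993) = +1 since 5993 mod 8 = 1, so (3568/5993) = (+1)^4·(223/5993); sign now -1
reciprocity: (223/5993) = +1·(5993/223) since 223 mod 4 = 3, 5993 mod 4 = 1; sign now -1
(5993/223) = (195/223)   [reduce mod 223]
reciprocity: (195/223) = -1·(223/195) since 195 mod 4 = 3, 223 mod 4 = 3; sign now +1
(223/195) = (28/195)   [reduce mod 195]
28 = 2^2·7; (2/195) = -1 since 195 mod 8 = 3, so (28/195) = (-1)^2·(7/195); sign now +1
reciprocity: (7/195) = -1·(195/7) since 7 mod 4 = 3, 195 mod 4 = 3; sign now -1
(195/7) = (6/7)   [reduce mod 7]
6 = 2^1·3; (2/7) = +1 since 7 mod 8 = 7, so (6/7) = (+1)^1·(3/7); sign now -1
reciprocity: (3/7) = -1·(7/3) since 3 mod 4 = 3, 7 mod 4 = 3; sign now +1
(7/3) = (1/3)   [reduce mod 3]
(1/3) = 1; final value = sign = +1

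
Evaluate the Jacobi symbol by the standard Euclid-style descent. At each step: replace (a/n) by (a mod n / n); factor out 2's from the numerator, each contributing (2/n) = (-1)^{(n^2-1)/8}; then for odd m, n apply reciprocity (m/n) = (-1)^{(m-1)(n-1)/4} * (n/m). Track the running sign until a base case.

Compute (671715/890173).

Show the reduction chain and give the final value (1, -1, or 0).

flip (671715/890173) -> (890173/671715): both odd, 671715 mod 4 = 3, 890173 mod 4 = 1, so the flip contributes +1; sign now +1
(890173/671715): 890173 mod 671715 = 218458, so (890173/671715) = (218458/671715)
factor out 2^1: 218458 = 2^1·109229; with 671715 mod 8 = 3, (2/671715) = -1; sign now -1; continue with (109229/671715)
flip (109229/671715) -> (671715/109229): both odd, 109229 mod 4 = 1, 671715 mod 4 = 3, so the flip contributes +1; sign now -1
(671715/109229): 671715 mod 109229 = 16341, so (671715/109229) = (16341/109229)
flip (16341/109229) -> (109229/16341): both odd, 16341 mod 4 = 1, 109229 mod 4 = 1, so the flip contributes +1; sign now -1
(109229/16341): 109229 mod 16341 = 11183, so (109229/16341) = (11183/16341)
flip (11183/16341) -> (16341/11183): both odd, 11183 mod 4 = 3, 16341 mod 4 = 1, so the flip contributes +1; sign now -1
(16341/11183): 16341 mod 11183 = 5158, so (16341/11183) = (5158/11183)
factor out 2^1: 5158 = 2^1·2579; with 11183 mod 8 = 7, (2/11183) = +1; sign now -1; continue with (2579/11183)
flip (2579/11183) -> (11183/2579): both odd, 2579 mod 4 = 3, 11183 mod 4 = 3, so the flip contributes -1; sign now +1
(11183/2579): 11183 mod 2579 = 867, so (11183/2579) = (867/2579)
flip (867/2579) -> (2579/867): both odd, 867 mod 4 = 3, 2579 mod 4 = 3, so the flip contributes -1; sign now -1
(2579/867): 2579 mod 867 = 845, so (2579/867) = (845/867)
flip (845/867) -> (867/845): both odd, 845 mod 4 = 1, 867 mod 4 = 3, so the flip contributes +1; sign now -1
(867/845): 867 mod 845 = 22, so (867/845) = (22/845)
factor out 2^1: 22 = 2^1·11; with 845 mod 8 = 5, (2/845) = -1; sign now +1; continue with (11/845)
flip (11/845) -> (845/11): both odd, 11 mod 4 = 3, 845 mod 4 = 1, so the flip contributes +1; sign now +1
(845/11): 845 mod 11 = 9, so (845/11) = (9/11)
flip (9/11) -> (11/9): both odd, 9 mod 4 = 1, 11 mod 4 = 3, so the flip contributes +1; sign now +1
(11/9): 11 mod 9 = 2, so (11/9) = (2/9)
factor out 2^1: 2 = 2^1·1; with 9 mod 8 = 1, (2/9) = +1; sign now +1; continue with (1/9)
reached (1/9) = 1, so the symbol is +1

1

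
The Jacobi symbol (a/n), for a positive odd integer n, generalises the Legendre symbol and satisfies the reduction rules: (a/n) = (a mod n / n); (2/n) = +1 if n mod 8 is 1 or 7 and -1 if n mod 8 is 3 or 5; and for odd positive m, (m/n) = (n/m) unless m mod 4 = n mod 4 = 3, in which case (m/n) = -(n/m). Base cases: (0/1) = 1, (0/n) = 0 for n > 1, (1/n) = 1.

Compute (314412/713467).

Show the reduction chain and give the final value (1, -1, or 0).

314412 = 2^2·78603; (2/713467) = -1 since 713467 mod 8 = 3, so (314412/713467) = (-1)^2·(78603/713467); sign now +1
reciprocity: (78603/713467) = -1·(713467/78603) since 78603 mod 4 = 3, 713467 mod 4 = 3; sign now -1
(713467/78603) = (6040/78603)   [reduce mod 78603]
6040 = 2^3·755; (2/78603) = -1 since 78603 mod 8 = 3, so (6040/78603) = (-1)^3·(755/78603); sign now +1
reciprocity: (755/78603) = -1·(78603/755) since 755 mod 4 = 3, 78603 mod 4 = 3; sign now -1
(78603/755) = (83/755)   [reduce mod 755]
reciprocity: (83/755) = -1·(755/83) since 83 mod 4 = 3, 755 mod 4 = 3; sign now +1
(755/83) = (8/83)   [reduce mod 83]
8 = 2^3·1; (2/83) = -1 since 83 mod 8 = 3, so (8/83) = (-1)^3·(1/83); sign now -1
(1/83) = 1; final value = sign = -1

-1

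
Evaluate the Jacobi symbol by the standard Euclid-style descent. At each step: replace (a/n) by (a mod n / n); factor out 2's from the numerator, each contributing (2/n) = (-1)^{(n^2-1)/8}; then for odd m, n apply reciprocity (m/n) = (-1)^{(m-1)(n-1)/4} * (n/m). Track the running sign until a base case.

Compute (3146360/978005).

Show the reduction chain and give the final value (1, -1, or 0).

0

(3146360/978005): 3146360 mod 978005 = 212345, so (3146360/978005) = (212345/978005)
flip (212345/978005) -> (978005/212345): both odd, 212345 mod 4 = 1, 978005 mod 4 = 1, so the flip contributes +1; sign now +1
(978005/212345): 978005 mod 212345 = 128625, so (978005/212345) = (128625/212345)
flip (128625/212345) -> (212345/128625): both odd, 128625 mod 4 = 1, 212345 mod 4 = 1, so the flip contributes +1; sign now +1
(212345/128625): 212345 mod 128625 = 83720, so (212345/128625) = (83720/128625)
factor out 2^3: 83720 = 2^3·10465; with 128625 mod 8 = 1, (2/128625) = +1; sign now +1; continue with (10465/128625)
flip (10465/128625) -> (128625/10465): both odd, 10465 mod 4 = 1, 128625 mod 4 = 1, so the flip contributes +1; sign now +1
(128625/10465): 128625 mod 10465 = 3045, so (128625/10465) = (3045/10465)
flip (3045/10465) -> (10465/3045): both odd, 3045 mod 4 = 1, 10465 mod 4 = 1, so the flip contributes +1; sign now +1
(10465/3045): 10465 mod 3045 = 1330, so (10465/3045) = (1330/3045)
factor out 2^1: 1330 = 2^1·665; with 3045 mod 8 = 5, (2/3045) = -1; sign now -1; continue with (665/3045)
flip (665/3045) -> (3045/665): both odd, 665 mod 4 = 1, 3045 mod 4 = 1, so the flip contributes +1; sign now -1
(3045/665): 3045 mod 665 = 385, so (3045/665) = (385/665)
flip (385/665) -> (665/385): both odd, 385 mod 4 = 1, 665 mod 4 = 1, so the flip contributes +1; sign now -1
(665/385): 665 mod 385 = 280, so (665/385) = (280/385)
factor out 2^3: 280 = 2^3·35; with 385 mod 8 = 1, (2/385) = +1; sign now -1; continue with (35/385)
flip (35/385) -> (385/35): both odd, 35 mod 4 = 3, 385 mod 4 = 1, so the flip contributes +1; sign now -1
(385/35): 385 mod 35 = 0, so (385/35) = (0/35)
reached (0/35); gcd(a, n) > 1, so (0/35) = 0 and the symbol is 0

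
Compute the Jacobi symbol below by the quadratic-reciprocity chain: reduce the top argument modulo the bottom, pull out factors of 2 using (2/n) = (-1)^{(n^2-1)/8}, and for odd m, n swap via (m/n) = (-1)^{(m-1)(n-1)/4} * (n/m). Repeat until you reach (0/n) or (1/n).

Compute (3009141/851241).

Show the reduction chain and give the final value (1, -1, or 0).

0

(3009141/851241) = (455418/851241)   [reduce mod 851241]
455418 = 2^1·227709; (2/851241) = +1 since 851241 mod 8 = 1, so (455418/851241) = (+1)^1·(227709/851241); sign now +1
reciprocity: (227709/851241) = +1·(851241/227709) since 227709 mod 4 = 1, 851241 mod 4 = 1; sign now +1
(851241/227709) = (168114/227709)   [reduce mod 227709]
168114 = 2^1·84057; (2/227709) = -1 since 227709 mod 8 = 5, so (168114/227709) = (-1)^1·(84057/227709); sign now -1
reciprocity: (84057/227709) = +1·(227709/84057) since 84057 mod 4 = 1, 227709 mod 4 = 1; sign now -1
(227709/84057) = (59595/84057)   [reduce mod 84057]
reciprocity: (59595/84057) = +1·(84057/59595) since 59595 mod 4 = 3, 84057 mod 4 = 1; sign now -1
(84057/59595) = (24462/59595)   [reduce mod 59595]
24462 = 2^1·12231; (2/59595) = -1 since 59595 mod 8 = 3, so (24462/59595) = (-1)^1·(12231/59595); sign now +1
reciprocity: (12231/59595) = -1·(59595/12231) since 12231 mod 4 = 3, 59595 mod 4 = 3; sign now -1
(59595/12231) = (10671/12231)   [reduce mod 12231]
reciprocity: (10671/12231) = -1·(12231/10671) since 10671 mod 4 = 3, 12231 mod 4 = 3; sign now +1
(12231/10671) = (1560/10671)   [reduce mod 10671]
1560 = 2^3·195; (2/10671) = +1 since 10671 mod 8 = 7, so (1560/10671) = (+1)^3·(195/10671); sign now +1
reciprocity: (195/10671) = -1·(10671/195) since 195 mod 4 = 3, 10671 mod 4 = 3; sign now -1
(10671/195) = (141/195)   [reduce mod 195]
reciprocity: (141/195) = +1·(195/141) since 141 mod 4 = 1, 195 mod 4 = 3; sign now -1
(195/141) = (54/141)   [reduce mod 141]
54 = 2^1·27; (2/141) = -1 since 141 mod 8 = 5, so (54/141) = (-1)^1·(27/141); sign now +1
reciprocity: (27/141) = +1·(141/27) since 27 mod 4 = 3, 141 mod 4 = 1; sign now +1
(141/27) = (6/27)   [reduce mod 27]
6 = 2^1·3; (2/27) = -1 since 27 mod 8 = 3, so (6/27) = (-1)^1·(3/27); sign now -1
reciprocity: (3/27) = -1·(27/3) since 3 mod 4 = 3, 27 mod 4 = 3; sign now +1
(27/3) = (0/3)   [reduce mod 3]
(0/3) = 0   [gcd(a, n) > 1]; final value = 0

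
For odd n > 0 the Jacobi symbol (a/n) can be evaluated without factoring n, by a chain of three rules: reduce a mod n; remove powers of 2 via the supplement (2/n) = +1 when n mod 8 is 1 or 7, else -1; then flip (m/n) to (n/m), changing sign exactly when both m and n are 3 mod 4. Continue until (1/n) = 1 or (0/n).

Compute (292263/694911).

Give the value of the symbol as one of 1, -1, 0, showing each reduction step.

0

reciprocity: (292263/694911) = -1·(694911/292263) since 292263 mod 4 = 3, 694911 mod 4 = 3; sign now -1
(694911/292263) = (110385/292263)   [reduce mod 292263]
reciprocity: (110385/292263) = +1·(292263/110385) since 110385 mod 4 = 1, 292263 mod 4 = 3; sign now -1
(292263/110385) = (71493/110385)   [reduce mod 110385]
reciprocity: (71493/110385) = +1·(110385/71493) since 71493 mod 4 = 1, 110385 mod 4 = 1; sign now -1
(110385/71493) = (38892/71493)   [reduce mod 71493]
38892 = 2^2·9723; (2/71493) = -1 since 71493 mod 8 = 5, so (38892/71493) = (-1)^2·(9723/71493); sign now -1
reciprocity: (9723/71493) = +1·(71493/9723) since 9723 mod 4 = 3, 71493 mod 4 = 1; sign now -1
(71493/9723) = (3432/9723)   [reduce mod 9723]
3432 = 2^3·429; (2/9723) = -1 since 9723 mod 8 = 3, so (3432/9723) = (-1)^3·(429/9723); sign now +1
reciprocity: (429/9723) = +1·(9723/429) since 429 mod 4 = 1, 9723 mod 4 = 3; sign now +1
(9723/429) = (285/429)   [reduce mod 429]
reciprocity: (285/429) = +1·(429/285) since 285 mod 4 = 1, 429 mod 4 = 1; sign now +1
(429/285) = (144/285)   [reduce mod 285]
144 = 2^4·9; (2/285) = -1 since 285 mod 8 = 5, so (144/285) = (-1)^4·(9/285); sign now +1
reciprocity: (9/285) = +1·(285/9) since 9 mod 4 = 1, 285 mod 4 = 1; sign now +1
(285/9) = (6/9)   [reduce mod 9]
6 = 2^1·3; (2/9) = +1 since 9 mod 8 = 1, so (6/9) = (+1)^1·(3/9); sign now +1
reciprocity: (3/9) = +1·(9/3) since 3 mod 4 = 3, 9 mod 4 = 1; sign now +1
(9/3) = (0/3)   [reduce mod 3]
(0/3) = 0   [gcd(a, n) > 1]; final value = 0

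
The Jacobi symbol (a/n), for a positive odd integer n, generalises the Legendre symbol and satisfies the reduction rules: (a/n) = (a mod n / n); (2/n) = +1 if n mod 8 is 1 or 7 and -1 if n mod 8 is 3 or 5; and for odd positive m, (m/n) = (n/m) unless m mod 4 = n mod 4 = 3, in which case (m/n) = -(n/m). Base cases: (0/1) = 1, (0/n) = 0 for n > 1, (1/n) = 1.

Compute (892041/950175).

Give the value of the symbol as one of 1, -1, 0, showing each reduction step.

0

flip (892041/950175) -> (950175/892041): both odd, 892041 mod 4 = 1, 950175 mod 4 = 3, so the flip contributes +1; sign now +1
(950175/892041): 950175 mod 892041 = 58134, so (950175/892041) = (58134/892041)
factor out 2^1: 58134 = 2^1·29067; with 892041 mod 8 = 1, (2/892041) = +1; sign now +1; continue with (29067/892041)
flip (29067/892041) -> (892041/29067): both odd, 29067 mod 4 = 3, 892041 mod 4 = 1, so the flip contributes +1; sign now +1
(892041/29067): 892041 mod 29067 = 20031, so (892041/29067) = (20031/29067)
flip (20031/29067) -> (29067/20031): both odd, 20031 mod 4 = 3, 29067 mod 4 = 3, so the flip contributes -1; sign now -1
(29067/20031): 29067 mod 20031 = 9036, so (29067/20031) = (9036/20031)
factor out 2^2: 9036 = 2^2·2259; with 20031 mod 8 = 7, (2/20031) = +1; sign now -1; continue with (2259/20031)
flip (2259/20031) -> (20031/2259): both odd, 2259 mod 4 = 3, 20031 mod 4 = 3, so the flip contributes -1; sign now +1
(20031/2259): 20031 mod 2259 = 1959, so (20031/2259) = (1959/2259)
flip (1959/2259) -> (2259/1959): both odd, 1959 mod 4 = 3, 2259 mod 4 = 3, so the flip contributes -1; sign now -1
(2259/1959): 2259 mod 1959 = 300, so (2259/1959) = (300/1959)
factor out 2^2: 300 = 2^2·75; with 1959 mod 8 = 7, (2/1959) = +1; sign now -1; continue with (75/1959)
flip (75/1959) -> (1959/75): both odd, 75 mod 4 = 3, 1959 mod 4 = 3, so the flip contributes -1; sign now +1
(1959/75): 1959 mod 75 = 9, so (1959/75) = (9/75)
flip (9/75) -> (75/9): both odd, 9 mod 4 = 1, 75 mod 4 = 3, so the flip contributes +1; sign now +1
(75/9): 75 mod 9 = 3, so (75/9) = (3/9)
flip (3/9) -> (9/3): both odd, 3 mod 4 = 3, 9 mod 4 = 1, so the flip contributes +1; sign now +1
(9/3): 9 mod 3 = 0, so (9/3) = (0/3)
reached (0/3); gcd(a, n) > 1, so (0/3) = 0 and the symbol is 0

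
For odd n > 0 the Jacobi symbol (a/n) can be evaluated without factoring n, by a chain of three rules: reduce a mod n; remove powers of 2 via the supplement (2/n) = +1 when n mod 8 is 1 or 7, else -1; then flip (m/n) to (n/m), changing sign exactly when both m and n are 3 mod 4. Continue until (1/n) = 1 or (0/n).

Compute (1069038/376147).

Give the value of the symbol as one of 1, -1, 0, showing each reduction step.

(1069038/376147): 1069038 mod 376147 = 316744, so (1069038/376147) = (316744/376147)
factor out 2^3: 316744 = 2^3·39593; with 376147 mod 8 = 3, (2/376147) = -1; sign now -1; continue with (39593/376147)
flip (39593/376147) -> (376147/39593): both odd, 39593 mod 4 = 1, 376147 mod 4 = 3, so the flip contributes +1; sign now -1
(376147/39593): 376147 mod 39593 = 19810, so (376147/39593) = (19810/39593)
factor out 2^1: 19810 = 2^1·9905; with 39593 mod 8 = 1, (2/39593) = +1; sign now -1; continue with (9905/39593)
flip (9905/39593) -> (39593/9905): both odd, 9905 mod 4 = 1, 39593 mod 4 = 1, so the flip contributes +1; sign now -1
(39593/9905): 39593 mod 9905 = 9878, so (39593/9905) = (9878/9905)
factor out 2^1: 9878 = 2^1·4939; with 9905 mod 8 = 1, (2/9905) = +1; sign now -1; continue with (4939/9905)
flip (4939/9905) -> (9905/4939): both odd, 4939 mod 4 = 3, 9905 mod 4 = 1, so the flip contributes +1; sign now -1
(9905/4939): 9905 mod 4939 = 27, so (9905/4939) = (27/4939)
flip (27/4939) -> (4939/27): both odd, 27 mod 4 = 3, 4939 mod 4 = 3, so the flip contributes -1; sign now +1
(4939/27): 4939 mod 27 = 25, so (4939/27) = (25/27)
flip (25/27) -> (27/25): both odd, 25 mod 4 = 1, 27 mod 4 = 3, so the flip contributes +1; sign now +1
(27/25): 27 mod 25 = 2, so (27/25) = (2/25)
factor out 2^1: 2 = 2^1·1; with 25 mod 8 = 1, (2/25) = +1; sign now +1; continue with (1/25)
reached (1/25) = 1, so the symbol is +1

1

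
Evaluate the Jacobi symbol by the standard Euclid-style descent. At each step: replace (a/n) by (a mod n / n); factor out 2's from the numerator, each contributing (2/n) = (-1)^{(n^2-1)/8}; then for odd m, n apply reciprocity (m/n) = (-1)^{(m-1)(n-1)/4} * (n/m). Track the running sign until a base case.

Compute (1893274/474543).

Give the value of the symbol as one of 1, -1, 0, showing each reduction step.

(1893274/474543): 1893274 mod 474543 = 469645, so (1893274/474543) = (469645/474543)
flip (469645/474543) -> (474543/469645): both odd, 469645 mod 4 = 1, 474543 mod 4 = 3, so the flip contributes +1; sign now +1
(474543/469645): 474543 mod 469645 = 4898, so (474543/469645) = (4898/469645)
factor out 2^1: 4898 = 2^1·2449; with 469645 mod 8 = 5, (2/469645) = -1; sign now -1; continue with (2449/469645)
flip (2449/469645) -> (469645/2449): both odd, 2449 mod 4 = 1, 469645 mod 4 = 1, so the flip contributes +1; sign now -1
(469645/2449): 469645 mod 2449 = 1886, so (469645/2449) = (1886/2449)
factor out 2^1: 1886 = 2^1·943; with 2449 mod 8 = 1, (2/2449) = +1; sign now -1; continue with (943/2449)
flip (943/2449) -> (2449/943): both odd, 943 mod 4 = 3, 2449 mod 4 = 1, so the flip contributes +1; sign now -1
(2449/943): 2449 mod 943 = 563, so (2449/943) = (563/943)
flip (563/943) -> (943/563): both odd, 563 mod 4 = 3, 943 mod 4 = 3, so the flip contributes -1; sign now +1
(943/563): 943 mod 563 = 380, so (943/563) = (380/563)
factor out 2^2: 380 = 2^2·95; with 563 mod 8 = 3, (2/563) = -1; sign now +1; continue with (95/563)
flip (95/563) -> (563/95): both odd, 95 mod 4 = 3, 563 mod 4 = 3, so the flip contributes -1; sign now -1
(563/95): 563 mod 95 = 88, so (563/95) = (88/95)
factor out 2^3: 88 = 2^3·11; with 95 mod 8 = 7, (2/95) = +1; sign now -1; continue with (11/95)
flip (11/95) -> (95/11): both odd, 11 mod 4 = 3, 95 mod 4 = 3, so the flip contributes -1; sign now +1
(95/11): 95 mod 11 = 7, so (95/11) = (7/11)
flip (7/11) -> (11/7): both odd, 7 mod 4 = 3, 11 mod 4 = 3, so the flip contributes -1; sign now -1
(11/7): 11 mod 7 = 4, so (11/7) = (4/7)
factor out 2^2: 4 = 2^2·1; with 7 mod 8 = 7, (2/7) = +1; sign now -1; continue with (1/7)
reached (1/7) = 1, so the symbol is -1

-1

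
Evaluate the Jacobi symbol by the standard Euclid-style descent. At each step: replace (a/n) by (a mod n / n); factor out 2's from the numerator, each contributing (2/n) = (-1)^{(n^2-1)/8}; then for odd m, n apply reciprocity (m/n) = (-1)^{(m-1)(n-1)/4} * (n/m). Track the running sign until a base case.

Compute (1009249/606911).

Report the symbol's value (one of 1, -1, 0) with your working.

(1009249/606911): 1009249 mod 606911 = 402338, so (1009249/606911) = (402338/606911)
factor out 2^1: 402338 = 2^1·201169; with 606911 mod 8 = 7, (2/606911) = +1; sign now +1; continue with (201169/606911)
flip (201169/606911) -> (606911/201169): both odd, 201169 mod 4 = 1, 606911 mod 4 = 3, so the flip contributes +1; sign now +1
(606911/201169): 606911 mod 201169 = 3404, so (606911/201169) = (3404/201169)
factor out 2^2: 3404 = 2^2·851; with 201169 mod 8 = 1, (2/201169) = +1; sign now +1; continue with (851/201169)
flip (851/201169) -> (201169/851): both odd, 851 mod 4 = 3, 201169 mod 4 = 1, so the flip contributes +1; sign now +1
(201169/851): 201169 mod 851 = 333, so (201169/851) = (333/851)
flip (333/851) -> (851/333): both odd, 333 mod 4 = 1, 851 mod 4 = 3, so the flip contributes +1; sign now +1
(851/333): 851 mod 333 = 185, so (851/333) = (185/333)
flip (185/333) -> (333/185): both odd, 185 mod 4 = 1, 333 mod 4 = 1, so the flip contributes +1; sign now +1
(333/185): 333 mod 185 = 148, so (333/185) = (148/185)
factor out 2^2: 148 = 2^2·37; with 185 mod 8 = 1, (2/185) = +1; sign now +1; continue with (37/185)
flip (37/185) -> (185/37): both odd, 37 mod 4 = 1, 185 mod 4 = 1, so the flip contributes +1; sign now +1
(185/37): 185 mod 37 = 0, so (185/37) = (0/37)
reached (0/37); gcd(a, n) > 1, so (0/37) = 0 and the symbol is 0

0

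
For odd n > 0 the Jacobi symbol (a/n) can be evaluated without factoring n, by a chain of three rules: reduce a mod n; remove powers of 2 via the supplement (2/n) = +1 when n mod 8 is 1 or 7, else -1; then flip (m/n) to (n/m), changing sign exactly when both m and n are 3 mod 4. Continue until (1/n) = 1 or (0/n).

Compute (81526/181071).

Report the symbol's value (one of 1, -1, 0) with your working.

1

factor out 2^1: 81526 = 2^1·40763; with 181071 mod 8 = 7, (2/181071) = +1; sign now +1; continue with (40763/181071)
flip (40763/181071) -> (181071/40763): both odd, 40763 mod 4 = 3, 181071 mod 4 = 3, so the flip contributes -1; sign now -1
(181071/40763): 181071 mod 40763 = 18019, so (181071/40763) = (18019/40763)
flip (18019/40763) -> (40763/18019): both odd, 18019 mod 4 = 3, 40763 mod 4 = 3, so the flip contributes -1; sign now +1
(40763/18019): 40763 mod 18019 = 4725, so (40763/18019) = (4725/18019)
flip (4725/18019) -> (18019/4725): both odd, 4725 mod 4 = 1, 18019 mod 4 = 3, so the flip contributes +1; sign now +1
(18019/4725): 18019 mod 4725 = 3844, so (18019/4725) = (3844/4725)
factor out 2^2: 3844 = 2^2·961; with 4725 mod 8 = 5, (2/4725) = -1; sign now +1; continue with (961/4725)
flip (961/4725) -> (4725/961): both odd, 961 mod 4 = 1, 4725 mod 4 = 1, so the flip contributes +1; sign now +1
(4725/961): 4725 mod 961 = 881, so (4725/961) = (881/961)
flip (881/961) -> (961/881): both odd, 881 mod 4 = 1, 961 mod 4 = 1, so the flip contributes +1; sign now +1
(961/881): 961 mod 881 = 80, so (961/881) = (80/881)
factor out 2^4: 80 = 2^4·5; with 881 mod 8 = 1, (2/881) = +1; sign now +1; continue with (5/881)
flip (5/881) -> (881/5): both odd, 5 mod 4 = 1, 881 mod 4 = 1, so the flip contributes +1; sign now +1
(881/5): 881 mod 5 = 1, so (881/5) = (1/5)
reached (1/5) = 1, so the symbol is +1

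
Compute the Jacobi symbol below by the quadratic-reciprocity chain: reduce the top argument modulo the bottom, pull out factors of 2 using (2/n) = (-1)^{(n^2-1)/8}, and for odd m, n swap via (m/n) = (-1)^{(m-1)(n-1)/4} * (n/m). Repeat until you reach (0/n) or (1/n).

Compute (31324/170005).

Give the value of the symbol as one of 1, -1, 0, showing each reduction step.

31324 = 2^2·7831; (2/170005) = -1 since 170005 mod 8 = 5, so (31324/170005) = (-1)^2·(7831/170005); sign now +1
reciprocity: (7831/170005) = +1·(170005/7831) since 7831 mod 4 = 3, 170005 mod 4 = 1; sign now +1
(170005/7831) = (5554/7831)   [reduce mod 7831]
5554 = 2^1·2777; (2/7831) = +1 since 7831 mod 8 = 7, so (5554/7831) = (+1)^1·(2777/7831); sign now +1
reciprocity: (2777/7831) = +1·(7831/2777) since 2777 mod 4 = 1, 7831 mod 4 = 3; sign now +1
(7831/2777) = (2277/2777)   [reduce mod 2777]
reciprocity: (2277/2777) = +1·(2777/2277) since 2277 mod 4 = 1, 2777 mod 4 = 1; sign now +1
(2777/2277) = (500/2277)   [reduce mod 2277]
500 = 2^2·125; (2/2277) = -1 since 2277 mod 8 = 5, so (500/2277) = (-1)^2·(125/2277); sign now +1
reciprocity: (125/2277) = +1·(2277/125) since 125 mod 4 = 1, 2277 mod 4 = 1; sign now +1
(2277/125) = (27/125)   [reduce mod 125]
reciprocity: (27/125) = +1·(125/27) since 27 mod 4 = 3, 125 mod 4 = 1; sign now +1
(125/27) = (17/27)   [reduce mod 27]
reciprocity: (17/27) = +1·(27/17) since 17 mod 4 = 1, 27 mod 4 = 3; sign now +1
(27/17) = (10/17)   [reduce mod 17]
10 = 2^1·5; (2/17) = +1 since 17 mod 8 = 1, so (10/17) = (+1)^1·(5/17); sign now +1
reciprocity: (5/17) = +1·(17/5) since 5 mod 4 = 1, 17 mod 4 = 1; sign now +1
(17/5) = (2/5)   [reduce mod 5]
2 = 2^1·1; (2/5) = -1 since 5 mod 8 = 5, so (2/5) = (-1)^1·(1/5); sign now -1
(1/5) = 1; final value = sign = -1

-1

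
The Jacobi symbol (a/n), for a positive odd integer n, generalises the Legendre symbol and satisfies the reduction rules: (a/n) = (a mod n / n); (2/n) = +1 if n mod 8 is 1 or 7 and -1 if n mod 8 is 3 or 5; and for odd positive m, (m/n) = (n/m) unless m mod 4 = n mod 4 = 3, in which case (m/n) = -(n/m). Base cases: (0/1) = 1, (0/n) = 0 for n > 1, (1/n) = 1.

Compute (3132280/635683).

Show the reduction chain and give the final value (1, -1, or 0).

(3132280/635683) = (589548/635683)   [reduce mod 635683]
589548 = 2^2·147387; (2/635683) = -1 since 635683 mod 8 = 3, so (589548/635683) = (-1)^2·(147387/635683); sign now +1
reciprocity: (147387/635683) = -1·(635683/147387) since 147387 mod 4 = 3, 635683 mod 4 = 3; sign now -1
(635683/147387) = (46135/147387)   [reduce mod 147387]
reciprocity: (46135/147387) = -1·(147387/46135) since 46135 mod 4 = 3, 147387 mod 4 = 3; sign now +1
(147387/46135) = (8982/46135)   [reduce mod 46135]
8982 = 2^1·4491; (2/46135) = +1 since 46135 mod 8 = 7, so (8982/46135) = (+1)^1·(4491/46135); sign now +1
reciprocity: (4491/46135) = -1·(46135/4491) since 4491 mod 4 = 3, 46135 mod 4 = 3; sign now -1
(46135/4491) = (1225/4491)   [reduce mod 4491]
reciprocity: (1225/4491) = +1·(4491/1225) since 1225 mod 4 = 1, 4491 mod 4 = 3; sign now -1
(4491/1225) = (816/1225)   [reduce mod 1225]
816 = 2^4·51; (2/1225) = +1 since 1225 mod 8 = 1, so (816/1225) = (+1)^4·(51/1225); sign now -1
reciprocity: (51/1225) = +1·(1225/51) since 51 mod 4 = 3, 1225 mod 4 = 1; sign now -1
(1225/51) = (1/51)   [reduce mod 51]
(1/51) = 1; final value = sign = -1

-1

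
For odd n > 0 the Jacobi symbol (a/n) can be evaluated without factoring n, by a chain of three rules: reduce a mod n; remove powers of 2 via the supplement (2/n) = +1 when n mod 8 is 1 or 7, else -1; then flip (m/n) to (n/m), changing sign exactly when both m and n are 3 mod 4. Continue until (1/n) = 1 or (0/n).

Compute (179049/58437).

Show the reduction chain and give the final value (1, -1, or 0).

(179049/58437) = (3738/58437)   [reduce mod 58437]
3738 = 2^1·1869; (2/58437) = -1 since 58437 mod 8 = 5, so (3738/58437) = (-1)^1·(1869/58437); sign now -1
reciprocity: (1869/58437) = +1·(58437/1869) since 1869 mod 4 = 1, 58437 mod 4 = 1; sign now -1
(58437/1869) = (498/1869)   [reduce mod 1869]
498 = 2^1·249; (2/1869) = -1 since 1869 mod 8 = 5, so (498/1869) = (-1)^1·(249/1869); sign now +1
reciprocity: (249/1869) = +1·(1869/249) since 249 mod 4 = 1, 1869 mod 4 = 1; sign now +1
(1869/249) = (126/249)   [reduce mod 249]
126 = 2^1·63; (2/249) = +1 since 249 mod 8 = 1, so (126/249) = (+1)^1·(63/249); sign now +1
reciprocity: (63/249) = +1·(249/63) since 63 mod 4 = 3, 249 mod 4 = 1; sign now +1
(249/63) = (60/63)   [reduce mod 63]
60 = 2^2·15; (2/63) = +1 since 63 mod 8 = 7, so (60/63) = (+1)^2·(15/63); sign now +1
reciprocity: (15/63) = -1·(63/15) since 15 mod 4 = 3, 63 mod 4 = 3; sign now -1
(63/15) = (3/15)   [reduce mod 15]
reciprocity: (3/15) = -1·(15/3) since 3 mod 4 = 3, 15 mod 4 = 3; sign now +1
(15/3) = (0/3)   [reduce mod 3]
(0/3) = 0   [gcd(a, n) > 1]; final value = 0

0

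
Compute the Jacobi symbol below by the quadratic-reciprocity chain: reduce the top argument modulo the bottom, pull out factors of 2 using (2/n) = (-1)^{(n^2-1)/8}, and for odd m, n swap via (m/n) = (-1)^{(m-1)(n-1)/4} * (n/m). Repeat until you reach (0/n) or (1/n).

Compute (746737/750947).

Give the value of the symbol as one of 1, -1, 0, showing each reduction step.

flip (746737/750947) -> (750947/746737): both odd, 746737 mod 4 = 1, 750947 mod 4 = 3, so the flip contributes +1; sign now +1
(750947/746737): 750947 mod 746737 = 4210, so (750947/746737) = (4210/746737)
factor out 2^1: 4210 = 2^1·2105; with 746737 mod 8 = 1, (2/746737) = +1; sign now +1; continue with (2105/746737)
flip (2105/746737) -> (746737/2105): both odd, 2105 mod 4 = 1, 746737 mod 4 = 1, so the flip contributes +1; sign now +1
(746737/2105): 746737 mod 2105 = 1567, so (746737/2105) = (1567/2105)
flip (1567/2105) -> (2105/1567): both odd, 1567 mod 4 = 3, 2105 mod 4 = 1, so the flip contributes +1; sign now +1
(2105/1567): 2105 mod 1567 = 538, so (2105/1567) = (538/1567)
factor out 2^1: 538 = 2^1·269; with 1567 mod 8 = 7, (2/1567) = +1; sign now +1; continue with (269/1567)
flip (269/1567) -> (1567/269): both odd, 269 mod 4 = 1, 1567 mod 4 = 3, so the flip contributes +1; sign now +1
(1567/269): 1567 mod 269 = 222, so (1567/269) = (222/269)
factor out 2^1: 222 = 2^1·111; with 269 mod 8 = 5, (2/269) = -1; sign now -1; continue with (111/269)
flip (111/269) -> (269/111): both odd, 111 mod 4 = 3, 269 mod 4 = 1, so the flip contributes +1; sign now -1
(269/111): 269 mod 111 = 47, so (269/111) = (47/111)
flip (47/111) -> (111/47): both odd, 47 mod 4 = 3, 111 mod 4 = 3, so the flip contributes -1; sign now +1
(111/47): 111 mod 47 = 17, so (111/47) = (17/47)
flip (17/47) -> (47/17): both odd, 17 mod 4 = 1, 47 mod 4 = 3, so the flip contributes +1; sign now +1
(47/17): 47 mod 17 = 13, so (47/17) = (13/17)
flip (13/17) -> (17/13): both odd, 13 mod 4 = 1, 17 mod 4 = 1, so the flip contributes +1; sign now +1
(17/13): 17 mod 13 = 4, so (17/13) = (4/13)
factor out 2^2: 4 = 2^2·1; with 13 mod 8 = 5, (2/13) = -1; sign now +1; continue with (1/13)
reached (1/13) = 1, so the symbol is +1

1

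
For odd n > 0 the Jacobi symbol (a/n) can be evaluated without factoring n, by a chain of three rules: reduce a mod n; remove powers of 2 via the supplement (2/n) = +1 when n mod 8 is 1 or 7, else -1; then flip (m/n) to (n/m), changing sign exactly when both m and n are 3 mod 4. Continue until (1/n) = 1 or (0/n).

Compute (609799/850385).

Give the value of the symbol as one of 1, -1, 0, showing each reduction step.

flip (609799/850385) -> (850385/609799): both odd, 609799 mod 4 = 3, 850385 mod 4 = 1, so the flip contributes +1; sign now +1
(850385/609799): 850385 mod 609799 = 240586, so (850385/609799) = (240586/609799)
factor out 2^1: 240586 = 2^1·120293; with 609799 mod 8 = 7, (2/609799) = +1; sign now +1; continue with (120293/609799)
flip (120293/609799) -> (609799/120293): both odd, 120293 mod 4 = 1, 609799 mod 4 = 3, so the flip contributes +1; sign now +1
(609799/120293): 609799 mod 120293 = 8334, so (609799/120293) = (8334/120293)
factor out 2^1: 8334 = 2^1·4167; with 120293 mod 8 = 5, (2/120293) = -1; sign now -1; continue with (4167/120293)
flip (4167/120293) -> (120293/4167): both odd, 4167 mod 4 = 3, 120293 mod 4 = 1, so the flip contributes +1; sign now -1
(120293/4167): 120293 mod 4167 = 3617, so (120293/4167) = (3617/4167)
flip (3617/4167) -> (4167/3617): both odd, 3617 mod 4 = 1, 4167 mod 4 = 3, so the flip contributes +1; sign now -1
(4167/3617): 4167 mod 3617 = 550, so (4167/3617) = (550/3617)
factor out 2^1: 550 = 2^1·275; with 3617 mod 8 = 1, (2/3617) = +1; sign now -1; continue with (275/3617)
flip (275/3617) -> (3617/275): both odd, 275 mod 4 = 3, 3617 mod 4 = 1, so the flip contributes +1; sign now -1
(3617/275): 3617 mod 275 = 42, so (3617/275) = (42/275)
factor out 2^1: 42 = 2^1·21; with 275 mod 8 = 3, (2/275) = -1; sign now +1; continue with (21/275)
flip (21/275) -> (275/21): both odd, 21 mod 4 = 1, 275 mod 4 = 3, so the flip contributes +1; sign now +1
(275/21): 275 mod 21 = 2, so (275/21) = (2/21)
factor out 2^1: 2 = 2^1·1; with 21 mod 8 = 5, (2/21) = -1; sign now -1; continue with (1/21)
reached (1/21) = 1, so the symbol is -1

-1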